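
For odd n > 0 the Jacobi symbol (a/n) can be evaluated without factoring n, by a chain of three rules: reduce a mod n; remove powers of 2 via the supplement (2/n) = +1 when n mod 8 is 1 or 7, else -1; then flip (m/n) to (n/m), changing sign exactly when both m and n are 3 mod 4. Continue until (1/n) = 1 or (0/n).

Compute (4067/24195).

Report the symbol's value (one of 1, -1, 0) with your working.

1

reciprocity: (4067/24195) = -1·(24195/4067) since 4067 mod 4 = 3, 24195 mod 4 = 3; sign now -1
(24195/4067) = (3860/4067)   [reduce mod 4067]
3860 = 2^2·965; (2/4067) = -1 since 4067 mod 8 = 3, so (3860/4067) = (-1)^2·(965/4067); sign now -1
reciprocity: (965/4067) = +1·(4067/965) since 965 mod 4 = 1, 4067 mod 4 = 3; sign now -1
(4067/965) = (207/965)   [reduce mod 965]
reciprocity: (207/965) = +1·(965/207) since 207 mod 4 = 3, 965 mod 4 = 1; sign now -1
(965/207) = (137/207)   [reduce mod 207]
reciprocity: (137/207) = +1·(207/137) since 137 mod 4 = 1, 207 mod 4 = 3; sign now -1
(207/137) = (70/137)   [reduce mod 137]
70 = 2^1·35; (2/137) = +1 since 137 mod 8 = 1, so (70/137) = (+1)^1·(35/137); sign now -1
reciprocity: (35/137) = +1·(137/35) since 35 mod 4 = 3, 137 mod 4 = 1; sign now -1
(137/35) = (32/35)   [reduce mod 35]
32 = 2^5·1; (2/35) = -1 since 35 mod 8 = 3, so (32/35) = (-1)^5·(1/35); sign now +1
(1/35) = 1; final value = sign = +1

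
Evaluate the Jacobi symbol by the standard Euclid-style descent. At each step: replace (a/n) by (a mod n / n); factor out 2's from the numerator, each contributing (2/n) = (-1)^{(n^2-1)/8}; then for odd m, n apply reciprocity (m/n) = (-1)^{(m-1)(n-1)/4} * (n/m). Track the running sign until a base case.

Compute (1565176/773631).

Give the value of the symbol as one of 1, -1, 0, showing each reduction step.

(1565176/773631): 1565176 mod 773631 = 17914, so (1565176/773631) = (17914/773631)
factor out 2^1: 17914 = 2^1·8957; with 773631 mod 8 = 7, (2/773631) = +1; sign now +1; continue with (8957/773631)
flip (8957/773631) -> (773631/8957): both odd, 8957 mod 4 = 1, 773631 mod 4 = 3, so the flip contributes +1; sign now +1
(773631/8957): 773631 mod 8957 = 3329, so (773631/8957) = (3329/8957)
flip (3329/8957) -> (8957/3329): both odd, 3329 mod 4 = 1, 8957 mod 4 = 1, so the flip contributes +1; sign now +1
(8957/3329): 8957 mod 3329 = 2299, so (8957/3329) = (2299/3329)
flip (2299/3329) -> (3329/2299): both odd, 2299 mod 4 = 3, 3329 mod 4 = 1, so the flip contributes +1; sign now +1
(3329/2299): 3329 mod 2299 = 1030, so (3329/2299) = (1030/2299)
factor out 2^1: 1030 = 2^1·515; with 2299 mod 8 = 3, (2/2299) = -1; sign now -1; continue with (515/2299)
flip (515/2299) -> (2299/515): both odd, 515 mod 4 = 3, 2299 mod 4 = 3, so the flip contributes -1; sign now +1
(2299/515): 2299 mod 515 = 239, so (2299/515) = (239/515)
flip (239/515) -> (515/239): both odd, 239 mod 4 = 3, 515 mod 4 = 3, so the flip contributes -1; sign now -1
(515/239): 515 mod 239 = 37, so (515/239) = (37/239)
flip (37/239) -> (239/37): both odd, 37 mod 4 = 1, 239 mod 4 = 3, so the flip contributes +1; sign now -1
(239/37): 239 mod 37 = 17, so (239/37) = (17/37)
flip (17/37) -> (37/17): both odd, 17 mod 4 = 1, 37 mod 4 = 1, so the flip contributes +1; sign now -1
(37/17): 37 mod 17 = 3, so (37/17) = (3/17)
flip (3/17) -> (17/3): both odd, 3 mod 4 = 3, 17 mod 4 = 1, so the flip contributes +1; sign now -1
(17/3): 17 mod 3 = 2, so (17/3) = (2/3)
factor out 2^1: 2 = 2^1·1; with 3 mod 8 = 3, (2/3) = -1; sign now +1; continue with (1/3)
reached (1/3) = 1, so the symbol is +1

1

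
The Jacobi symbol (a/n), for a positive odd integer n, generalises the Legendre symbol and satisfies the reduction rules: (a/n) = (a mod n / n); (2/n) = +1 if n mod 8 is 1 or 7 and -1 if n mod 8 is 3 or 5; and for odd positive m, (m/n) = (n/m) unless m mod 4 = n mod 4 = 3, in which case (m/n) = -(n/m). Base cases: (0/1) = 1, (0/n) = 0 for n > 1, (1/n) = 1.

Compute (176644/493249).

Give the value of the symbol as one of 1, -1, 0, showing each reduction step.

-1

factor out 2^2: 176644 = 2^2·44161; with 493249 mod 8 = 1, (2/493249) = +1; sign now +1; continue with (44161/493249)
flip (44161/493249) -> (493249/44161): both odd, 44161 mod 4 = 1, 493249 mod 4 = 1, so the flip contributes +1; sign now +1
(493249/44161): 493249 mod 44161 = 7478, so (493249/44161) = (7478/44161)
factor out 2^1: 7478 = 2^1·3739; with 44161 mod 8 = 1, (2/44161) = +1; sign now +1; continue with (3739/44161)
flip (3739/44161) -> (44161/3739): both odd, 3739 mod 4 = 3, 44161 mod 4 = 1, so the flip contributes +1; sign now +1
(44161/3739): 44161 mod 3739 = 3032, so (44161/3739) = (3032/3739)
factor out 2^3: 3032 = 2^3·379; with 3739 mod 8 = 3, (2/3739) = -1; sign now -1; continue with (379/3739)
flip (379/3739) -> (3739/379): both odd, 379 mod 4 = 3, 3739 mod 4 = 3, so the flip contributes -1; sign now +1
(3739/379): 3739 mod 379 = 328, so (3739/379) = (328/379)
factor out 2^3: 328 = 2^3·41; with 379 mod 8 = 3, (2/379) = -1; sign now -1; continue with (41/379)
flip (41/379) -> (379/41): both odd, 41 mod 4 = 1, 379 mod 4 = 3, so the flip contributes +1; sign now -1
(379/41): 379 mod 41 = 10, so (379/41) = (10/41)
factor out 2^1: 10 = 2^1·5; with 41 mod 8 = 1, (2/41) = +1; sign now -1; continue with (5/41)
flip (5/41) -> (41/5): both odd, 5 mod 4 = 1, 41 mod 4 = 1, so the flip contributes +1; sign now -1
(41/5): 41 mod 5 = 1, so (41/5) = (1/5)
reached (1/5) = 1, so the symbol is -1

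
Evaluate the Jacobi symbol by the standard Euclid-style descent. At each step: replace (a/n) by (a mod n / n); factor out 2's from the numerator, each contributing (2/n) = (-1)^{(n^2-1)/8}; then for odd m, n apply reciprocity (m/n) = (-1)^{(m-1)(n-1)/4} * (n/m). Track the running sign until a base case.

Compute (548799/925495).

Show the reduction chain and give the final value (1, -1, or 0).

flip (548799/925495) -> (925495/548799): both odd, 548799 mod 4 = 3, 925495 mod 4 = 3, so the flip contributes -1; sign now -1
(925495/548799): 925495 mod 548799 = 376696, so (925495/548799) = (376696/548799)
factor out 2^3: 376696 = 2^3·47087; with 548799 mod 8 = 7, (2/548799) = +1; sign now -1; continue with (47087/548799)
flip (47087/548799) -> (548799/47087): both odd, 47087 mod 4 = 3, 548799 mod 4 = 3, so the flip contributes -1; sign now +1
(548799/47087): 548799 mod 47087 = 30842, so (548799/47087) = (30842/47087)
factor out 2^1: 30842 = 2^1·15421; with 47087 mod 8 = 7, (2/47087) = +1; sign now +1; continue with (15421/47087)
flip (15421/47087) -> (47087/15421): both odd, 15421 mod 4 = 1, 47087 mod 4 = 3, so the flip contributes +1; sign now +1
(47087/15421): 47087 mod 15421 = 824, so (47087/15421) = (824/15421)
factor out 2^3: 824 = 2^3·103; with 15421 mod 8 = 5, (2/15421) = -1; sign now -1; continue with (103/15421)
flip (103/15421) -> (15421/103): both odd, 103 mod 4 = 3, 15421 mod 4 = 1, so the flip contributes +1; sign now -1
(15421/103): 15421 mod 103 = 74, so (15421/103) = (74/103)
factor out 2^1: 74 = 2^1·37; with 103 mod 8 = 7, (2/103) = +1; sign now -1; continue with (37/103)
flip (37/103) -> (103/37): both odd, 37 mod 4 = 1, 103 mod 4 = 3, so the flip contributes +1; sign now -1
(103/37): 103 mod 37 = 29, so (103/37) = (29/37)
flip (29/37) -> (37/29): both odd, 29 mod 4 = 1, 37 mod 4 = 1, so the flip contributes +1; sign now -1
(37/29): 37 mod 29 = 8, so (37/29) = (8/29)
factor out 2^3: 8 = 2^3·1; with 29 mod 8 = 5, (2/29) = -1; sign now +1; continue with (1/29)
reached (1/29) = 1, so the symbol is +1

1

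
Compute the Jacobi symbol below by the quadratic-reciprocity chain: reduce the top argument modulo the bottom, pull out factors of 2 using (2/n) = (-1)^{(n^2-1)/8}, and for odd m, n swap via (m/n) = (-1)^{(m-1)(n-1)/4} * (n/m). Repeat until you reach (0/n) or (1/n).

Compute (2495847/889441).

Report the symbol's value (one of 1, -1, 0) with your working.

1

(2495847/889441) = (716965/889441)   [reduce mod 889441]
reciprocity: (716965/889441) = +1·(889441/716965) since 716965 mod 4 = 1, 889441 mod 4 = 1; sign now +1
(889441/716965) = (172476/716965)   [reduce mod 716965]
172476 = 2^2·43119; (2/716965) = -1 since 716965 mod 8 = 5, so (172476/716965) = (-1)^2·(43119/716965); sign now +1
reciprocity: (43119/716965) = +1·(716965/43119) since 43119 mod 4 = 3, 716965 mod 4 = 1; sign now +1
(716965/43119) = (27061/43119)   [reduce mod 43119]
reciprocity: (27061/43119) = +1·(43119/27061) since 27061 mod 4 = 1, 43119 mod 4 = 3; sign now +1
(43119/27061) = (16058/27061)   [reduce mod 27061]
16058 = 2^1·8029; (2/27061) = -1 since 27061 mod 8 = 5, so (16058/27061) = (-1)^1·(8029/27061); sign now -1
reciprocity: (8029/27061) = +1·(27061/8029) since 8029 mod 4 = 1, 27061 mod 4 = 1; sign now -1
(27061/8029) = (2974/8029)   [reduce mod 8029]
2974 = 2^1·1487; (2/8029) = -1 since 8029 mod 8 = 5, so (2974/8029) = (-1)^1·(1487/8029); sign now +1
reciprocity: (1487/8029) = +1·(8029/1487) since 1487 mod 4 = 3, 8029 mod 4 = 1; sign now +1
(8029/1487) = (594/1487)   [reduce mod 1487]
594 = 2^1·297; (2/1487) = +1 since 1487 mod 8 = 7, so (594/1487) = (+1)^1·(297/1487); sign now +1
reciprocity: (297/1487) = +1·(1487/297) since 297 mod 4 = 1, 1487 mod 4 = 3; sign now +1
(1487/297) = (2/297)   [reduce mod 297]
2 = 2^1·1; (2/297) = +1 since 297 mod 8 = 1, so (2/297) = (+1)^1·(1/297); sign now +1
(1/297) = 1; final value = sign = +1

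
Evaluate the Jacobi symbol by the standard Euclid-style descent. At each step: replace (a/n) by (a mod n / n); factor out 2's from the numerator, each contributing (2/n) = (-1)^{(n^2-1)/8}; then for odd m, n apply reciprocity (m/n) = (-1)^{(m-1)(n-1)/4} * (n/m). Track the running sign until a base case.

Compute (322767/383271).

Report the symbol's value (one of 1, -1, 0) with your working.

0

flip (322767/383271) -> (383271/322767): both odd, 322767 mod 4 = 3, 383271 mod 4 = 3, so the flip contributes -1; sign now -1
(383271/322767): 383271 mod 322767 = 60504, so (383271/322767) = (60504/322767)
factor out 2^3: 60504 = 2^3·7563; with 322767 mod 8 = 7, (2/322767) = +1; sign now -1; continue with (7563/322767)
flip (7563/322767) -> (322767/7563): both odd, 7563 mod 4 = 3, 322767 mod 4 = 3, so the flip contributes -1; sign now +1
(322767/7563): 322767 mod 7563 = 5121, so (322767/7563) = (5121/7563)
flip (5121/7563) -> (7563/5121): both odd, 5121 mod 4 = 1, 7563 mod 4 = 3, so the flip contributes +1; sign now +1
(7563/5121): 7563 mod 5121 = 2442, so (7563/5121) = (2442/5121)
factor out 2^1: 2442 = 2^1·1221; with 5121 mod 8 = 1, (2/5121) = +1; sign now +1; continue with (1221/5121)
flip (1221/5121) -> (5121/1221): both odd, 1221 mod 4 = 1, 5121 mod 4 = 1, so the flip contributes +1; sign now +1
(5121/1221): 5121 mod 1221 = 237, so (5121/1221) = (237/1221)
flip (237/1221) -> (1221/237): both odd, 237 mod 4 = 1, 1221 mod 4 = 1, so the flip contributes +1; sign now +1
(1221/237): 1221 mod 237 = 36, so (1221/237) = (36/237)
factor out 2^2: 36 = 2^2·9; with 237 mod 8 = 5, (2/237) = -1; sign now +1; continue with (9/237)
flip (9/237) -> (237/9): both odd, 9 mod 4 = 1, 237 mod 4 = 1, so the flip contributes +1; sign now +1
(237/9): 237 mod 9 = 3, so (237/9) = (3/9)
flip (3/9) -> (9/3): both odd, 3 mod 4 = 3, 9 mod 4 = 1, so the flip contributes +1; sign now +1
(9/3): 9 mod 3 = 0, so (9/3) = (0/3)
reached (0/3); gcd(a, n) > 1, so (0/3) = 0 and the symbol is 0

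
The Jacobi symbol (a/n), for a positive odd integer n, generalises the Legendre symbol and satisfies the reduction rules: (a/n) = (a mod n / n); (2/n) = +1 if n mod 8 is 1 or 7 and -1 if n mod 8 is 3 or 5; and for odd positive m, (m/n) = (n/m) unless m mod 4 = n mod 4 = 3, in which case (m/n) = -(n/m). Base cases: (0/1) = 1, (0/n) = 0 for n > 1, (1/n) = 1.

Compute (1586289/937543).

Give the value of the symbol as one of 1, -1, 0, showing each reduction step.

-1

(1586289/937543) = (648746/937543)   [reduce mod 937543]
648746 = 2^1·324373; (2/937543) = +1 since 937543 mod 8 = 7, so (648746/937543) = (+1)^1·(324373/937543); sign now +1
reciprocity: (324373/937543) = +1·(937543/324373) since 324373 mod 4 = 1, 937543 mod 4 = 3; sign now +1
(937543/324373) = (288797/324373)   [reduce mod 324373]
reciprocity: (288797/324373) = +1·(324373/288797) since 288797 mod 4 = 1, 324373 mod 4 = 1; sign now +1
(324373/288797) = (35576/288797)   [reduce mod 288797]
35576 = 2^3·4447; (2/288797) = -1 since 288797 mod 8 = 5, so (35576/288797) = (-1)^3·(4447/288797); sign now -1
reciprocity: (4447/288797) = +1·(288797/4447) since 4447 mod 4 = 3, 288797 mod 4 = 1; sign now -1
(288797/4447) = (4189/4447)   [reduce mod 4447]
reciprocity: (4189/4447) = +1·(4447/4189) since 4189 mod 4 = 1, 4447 mod 4 = 3; sign now -1
(4447/4189) = (258/4189)   [reduce mod 4189]
258 = 2^1·129; (2/4189) = -1 since 4189 mod 8 = 5, so (258/4189) = (-1)^1·(129/4189); sign now +1
reciprocity: (129/4189) = +1·(4189/129) since 129 mod 4 = 1, 4189 mod 4 = 1; sign now +1
(4189/129) = (61/129)   [reduce mod 129]
reciprocity: (61/129) = +1·(129/61) since 61 mod 4 = 1, 129 mod 4 = 1; sign now +1
(129/61) = (7/61)   [reduce mod 61]
reciprocity: (7/61) = +1·(61/7) since 7 mod 4 = 3, 61 mod 4 = 1; sign now +1
(61/7) = (5/7)   [reduce mod 7]
reciprocity: (5/7) = +1·(7/5) since 5 mod 4 = 1, 7 mod 4 = 3; sign now +1
(7/5) = (2/5)   [reduce mod 5]
2 = 2^1·1; (2/5) = -1 since 5 mod 8 = 5, so (2/5) = (-1)^1·(1/5); sign now -1
(1/5) = 1; final value = sign = -1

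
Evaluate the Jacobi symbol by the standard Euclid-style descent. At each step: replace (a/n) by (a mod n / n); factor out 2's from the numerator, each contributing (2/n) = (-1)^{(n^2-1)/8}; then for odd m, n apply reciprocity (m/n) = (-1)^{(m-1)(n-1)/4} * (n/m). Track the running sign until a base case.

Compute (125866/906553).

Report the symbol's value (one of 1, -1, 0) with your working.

-1

125866 = 2^1·62933; (2/906553) = +1 since 906553 mod 8 = 1, so (125866/906553) = (+1)^1·(62933/906553); sign now +1
reciprocity: (62933/906553) = +1·(906553/62933) since 62933 mod 4 = 1, 906553 mod 4 = 1; sign now +1
(906553/62933) = (25491/62933)   [reduce mod 62933]
reciprocity: (25491/62933) = +1·(62933/25491) since 25491 mod 4 = 3, 62933 mod 4 = 1; sign now +1
(62933/25491) = (11951/25491)   [reduce mod 25491]
reciprocity: (11951/25491) = -1·(25491/11951) since 11951 mod 4 = 3, 25491 mod 4 = 3; sign now -1
(25491/11951) = (1589/11951)   [reduce mod 11951]
reciprocity: (1589/11951) = +1·(11951/1589) since 1589 mod 4 = 1, 11951 mod 4 = 3; sign now -1
(11951/1589) = (828/1589)   [reduce mod 1589]
828 = 2^2·207; (2/1589) = -1 since 1589 mod 8 = 5, so (828/1589) = (-1)^2·(207/1589); sign now -1
reciprocity: (207/1589) = +1·(1589/207) since 207 mod 4 = 3, 1589 mod 4 = 1; sign now -1
(1589/207) = (140/207)   [reduce mod 207]
140 = 2^2·35; (2/207) = +1 since 207 mod 8 = 7, so (140/207) = (+1)^2·(35/207); sign now -1
reciprocity: (35/207) = -1·(207/35) since 35 mod 4 = 3, 207 mod 4 = 3; sign now +1
(207/35) = (32/35)   [reduce mod 35]
32 = 2^5·1; (2/35) = -1 since 35 mod 8 = 3, so (32/35) = (-1)^5·(1/35); sign now -1
(1/35) = 1; final value = sign = -1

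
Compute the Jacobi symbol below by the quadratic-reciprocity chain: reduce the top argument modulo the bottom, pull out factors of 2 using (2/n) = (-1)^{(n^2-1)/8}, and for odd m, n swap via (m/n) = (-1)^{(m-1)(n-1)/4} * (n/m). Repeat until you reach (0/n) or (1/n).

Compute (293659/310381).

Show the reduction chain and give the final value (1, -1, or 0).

-1

flip (293659/310381) -> (310381/293659): both odd, 293659 mod 4 = 3, 310381 mod 4 = 1, so the flip contributes +1; sign now +1
(310381/293659): 310381 mod 293659 = 16722, so (310381/293659) = (16722/293659)
factor out 2^1: 16722 = 2^1·8361; with 293659 mod 8 = 3, (2/293659) = -1; sign now -1; continue with (8361/293659)
flip (8361/293659) -> (293659/8361): both odd, 8361 mod 4 = 1, 293659 mod 4 = 3, so the flip contributes +1; sign now -1
(293659/8361): 293659 mod 8361 = 1024, so (293659/8361) = (1024/8361)
factor out 2^10: 1024 = 2^10·1; with 8361 mod 8 = 1, (2/8361) = +1; sign now -1; continue with (1/8361)
reached (1/8361) = 1, so the symbol is -1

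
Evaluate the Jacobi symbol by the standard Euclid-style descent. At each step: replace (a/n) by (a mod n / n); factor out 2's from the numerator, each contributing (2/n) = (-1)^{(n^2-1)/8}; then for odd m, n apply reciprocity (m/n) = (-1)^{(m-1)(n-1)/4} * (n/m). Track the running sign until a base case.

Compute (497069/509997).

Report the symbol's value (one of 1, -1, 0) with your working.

reciprocity: (497069/509997) = +1·(509997/497069) since 497069 mod 4 = 1, 509997 mod 4 = 1; sign now +1
(509997/497069) = (12928/497069)   [reduce mod 497069]
12928 = 2^7·101; (2/497069) = -1 since 497069 mod 8 = 5, so (12928/497069) = (-1)^7·(101/497069); sign now -1
reciprocity: (101/497069) = +1·(497069/101) since 101 mod 4 = 1, 497069 mod 4 = 1; sign now -1
(497069/101) = (48/101)   [reduce mod 101]
48 = 2^4·3; (2/101) = -1 since 101 mod 8 = 5, so (48/101) = (-1)^4·(3/101); sign now -1
reciprocity: (3/101) = +1·(101/3) since 3 mod 4 = 3, 101 mod 4 = 1; sign now -1
(101/3) = (2/3)   [reduce mod 3]
2 = 2^1·1; (2/3) = -1 since 3 mod 8 = 3, so (2/3) = (-1)^1·(1/3); sign now +1
(1/3) = 1; final value = sign = +1

1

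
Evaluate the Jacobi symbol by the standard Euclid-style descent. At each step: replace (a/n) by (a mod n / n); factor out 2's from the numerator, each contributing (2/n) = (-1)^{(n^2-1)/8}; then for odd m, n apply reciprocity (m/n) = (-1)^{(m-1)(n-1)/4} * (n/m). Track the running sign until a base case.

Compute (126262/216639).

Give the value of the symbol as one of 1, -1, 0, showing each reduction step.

1

factor out 2^1: 126262 = 2^1·63131; with 216639 mod 8 = 7, (2/216639) = +1; sign now +1; continue with (63131/216639)
flip (63131/216639) -> (216639/63131): both odd, 63131 mod 4 = 3, 216639 mod 4 = 3, so the flip contributes -1; sign now -1
(216639/63131): 216639 mod 63131 = 27246, so (216639/63131) = (27246/63131)
factor out 2^1: 27246 = 2^1·13623; with 63131 mod 8 = 3, (2/63131) = -1; sign now +1; continue with (13623/63131)
flip (13623/63131) -> (63131/13623): both odd, 13623 mod 4 = 3, 63131 mod 4 = 3, so the flip contributes -1; sign now -1
(63131/13623): 63131 mod 13623 = 8639, so (63131/13623) = (8639/13623)
flip (8639/13623) -> (13623/8639): both odd, 8639 mod 4 = 3, 13623 mod 4 = 3, so the flip contributes -1; sign now +1
(13623/8639): 13623 mod 8639 = 4984, so (13623/8639) = (4984/8639)
factor out 2^3: 4984 = 2^3·623; with 8639 mod 8 = 7, (2/8639) = +1; sign now +1; continue with (623/8639)
flip (623/8639) -> (8639/623): both odd, 623 mod 4 = 3, 8639 mod 4 = 3, so the flip contributes -1; sign now -1
(8639/623): 8639 mod 623 = 540, so (8639/623) = (540/623)
factor out 2^2: 540 = 2^2·135; with 623 mod 8 = 7, (2/623) = +1; sign now -1; continue with (135/623)
flip (135/623) -> (623/135): both odd, 135 mod 4 = 3, 623 mod 4 = 3, so the flip contributes -1; sign now +1
(623/135): 623 mod 135 = 83, so (623/135) = (83/135)
flip (83/135) -> (135/83): both odd, 83 mod 4 = 3, 135 mod 4 = 3, so the flip contributes -1; sign now -1
(135/83): 135 mod 83 = 52, so (135/83) = (52/83)
factor out 2^2: 52 = 2^2·13; with 83 mod 8 = 3, (2/83) = -1; sign now -1; continue with (13/83)
flip (13/83) -> (83/13): both odd, 13 mod 4 = 1, 83 mod 4 = 3, so the flip contributes +1; sign now -1
(83/13): 83 mod 13 = 5, so (83/13) = (5/13)
flip (5/13) -> (13/5): both odd, 5 mod 4 = 1, 13 mod 4 = 1, so the flip contributes +1; sign now -1
(13/5): 13 mod 5 = 3, so (13/5) = (3/5)
flip (3/5) -> (5/3): both odd, 3 mod 4 = 3, 5 mod 4 = 1, so the flip contributes +1; sign now -1
(5/3): 5 mod 3 = 2, so (5/3) = (2/3)
factor out 2^1: 2 = 2^1·1; with 3 mod 8 = 3, (2/3) = -1; sign now +1; continue with (1/3)
reached (1/3) = 1, so the symbol is +1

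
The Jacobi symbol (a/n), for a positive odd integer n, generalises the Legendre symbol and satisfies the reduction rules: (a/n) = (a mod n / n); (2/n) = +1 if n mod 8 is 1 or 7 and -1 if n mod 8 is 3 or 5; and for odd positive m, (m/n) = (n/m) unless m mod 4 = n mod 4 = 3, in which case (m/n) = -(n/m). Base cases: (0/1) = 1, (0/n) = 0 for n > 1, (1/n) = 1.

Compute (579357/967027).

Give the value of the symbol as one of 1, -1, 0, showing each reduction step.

1

flip (579357/967027) -> (967027/579357): both odd, 579357 mod 4 = 1, 967027 mod 4 = 3, so the flip contributes +1; sign now +1
(967027/579357): 967027 mod 579357 = 387670, so (967027/579357) = (387670/579357)
factor out 2^1: 387670 = 2^1·193835; with 579357 mod 8 = 5, (2/579357) = -1; sign now -1; continue with (193835/579357)
flip (193835/579357) -> (579357/193835): both odd, 193835 mod 4 = 3, 579357 mod 4 = 1, so the flip contributes +1; sign now -1
(579357/193835): 579357 mod 193835 = 191687, so (579357/193835) = (191687/193835)
flip (191687/193835) -> (193835/191687): both odd, 191687 mod 4 = 3, 193835 mod 4 = 3, so the flip contributes -1; sign now +1
(193835/191687): 193835 mod 191687 = 2148, so (193835/191687) = (2148/191687)
factor out 2^2: 2148 = 2^2·537; with 191687 mod 8 = 7, (2/191687) = +1; sign now +1; continue with (537/191687)
flip (537/191687) -> (191687/537): both odd, 537 mod 4 = 1, 191687 mod 4 = 3, so the flip contributes +1; sign now +1
(191687/537): 191687 mod 537 = 515, so (191687/537) = (515/537)
flip (515/537) -> (537/515): both odd, 515 mod 4 = 3, 537 mod 4 = 1, so the flip contributes +1; sign now +1
(537/515): 537 mod 515 = 22, so (537/515) = (22/515)
factor out 2^1: 22 = 2^1·11; with 515 mod 8 = 3, (2/515) = -1; sign now -1; continue with (11/515)
flip (11/515) -> (515/11): both odd, 11 mod 4 = 3, 515 mod 4 = 3, so the flip contributes -1; sign now +1
(515/11): 515 mod 11 = 9, so (515/11) = (9/11)
flip (9/11) -> (11/9): both odd, 9 mod 4 = 1, 11 mod 4 = 3, so the flip contributes +1; sign now +1
(11/9): 11 mod 9 = 2, so (11/9) = (2/9)
factor out 2^1: 2 = 2^1·1; with 9 mod 8 = 1, (2/9) = +1; sign now +1; continue with (1/9)
reached (1/9) = 1, so the symbol is +1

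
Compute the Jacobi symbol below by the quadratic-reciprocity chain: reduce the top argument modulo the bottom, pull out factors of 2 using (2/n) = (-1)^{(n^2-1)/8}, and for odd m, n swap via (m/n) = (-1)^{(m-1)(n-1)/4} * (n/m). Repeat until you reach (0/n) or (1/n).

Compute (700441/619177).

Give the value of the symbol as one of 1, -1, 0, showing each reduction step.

(700441/619177) = (81264/619177)   [reduce mod 619177]
81264 = 2^4·5079; (2/619177) = +1 since 619177 mod 8 = 1, so (81264/619177) = (+1)^4·(5079/619177); sign now +1
reciprocity: (5079/619177) = +1·(619177/5079) since 5079 mod 4 = 3, 619177 mod 4 = 1; sign now +1
(619177/5079) = (4618/5079)   [reduce mod 5079]
4618 = 2^1·2309; (2/5079) = +1 since 5079 mod 8 = 7, so (4618/5079) = (+1)^1·(2309/5079); sign now +1
reciprocity: (2309/5079) = +1·(5079/2309) since 2309 mod 4 = 1, 5079 mod 4 = 3; sign now +1
(5079/2309) = (461/2309)   [reduce mod 2309]
reciprocity: (461/2309) = +1·(2309/461) since 461 mod 4 = 1, 2309 mod 4 = 1; sign now +1
(2309/461) = (4/461)   [reduce mod 461]
4 = 2^2·1; (2/461) = -1 since 461 mod 8 = 5, so (4/461) = (-1)^2·(1/461); sign now +1
(1/461) = 1; final value = sign = +1

1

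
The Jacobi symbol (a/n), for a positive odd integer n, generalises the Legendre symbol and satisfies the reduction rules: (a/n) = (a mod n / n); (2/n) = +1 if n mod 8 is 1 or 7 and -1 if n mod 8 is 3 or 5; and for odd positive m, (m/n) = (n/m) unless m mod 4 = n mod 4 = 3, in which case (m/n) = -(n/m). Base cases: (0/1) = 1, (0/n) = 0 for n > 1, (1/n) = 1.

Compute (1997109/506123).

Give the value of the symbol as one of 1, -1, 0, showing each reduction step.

-1

(1997109/506123) = (478740/506123)   [reduce mod 506123]
478740 = 2^2·119685; (2/506123) = -1 since 506123 mod 8 = 3, so (478740/506123) = (-1)^2·(119685/506123); sign now +1
reciprocity: (119685/506123) = +1·(506123/119685) since 119685 mod 4 = 1, 506123 mod 4 = 3; sign now +1
(506123/119685) = (27383/119685)   [reduce mod 119685]
reciprocity: (27383/119685) = +1·(119685/27383) since 27383 mod 4 = 3, 119685 mod 4 = 1; sign now +1
(119685/27383) = (10153/27383)   [reduce mod 27383]
reciprocity: (10153/27383) = +1·(27383/10153) since 10153 mod 4 = 1, 27383 mod 4 = 3; sign now +1
(27383/10153) = (7077/10153)   [reduce mod 10153]
reciprocity: (7077/10153) = +1·(10153/7077) since 7077 mod 4 = 1, 10153 mod 4 = 1; sign now +1
(10153/7077) = (3076/7077)   [reduce mod 7077]
3076 = 2^2·769; (2/7077) = -1 since 7077 mod 8 = 5, so (3076/7077) = (-1)^2·(769/7077); sign now +1
reciprocity: (769/7077) = +1·(7077/769) since 769 mod 4 = 1, 7077 mod 4 = 1; sign now +1
(7077/769) = (156/769)   [reduce mod 769]
156 = 2^2·39; (2/769) = +1 since 769 mod 8 = 1, so (156/769) = (+1)^2·(39/769); sign now +1
reciprocity: (39/769) = +1·(769/39) since 39 mod 4 = 3, 769 mod 4 = 1; sign now +1
(769/39) = (28/39)   [reduce mod 39]
28 = 2^2·7; (2/39) = +1 since 39 mod 8 = 7, so (28/39) = (+1)^2·(7/39); sign now +1
reciprocity: (7/39) = -1·(39/7) since 7 mod 4 = 3, 39 mod 4 = 3; sign now -1
(39/7) = (4/7)   [reduce mod 7]
4 = 2^2·1; (2/7) = +1 since 7 mod 8 = 7, so (4/7) = (+1)^2·(1/7); sign now -1
(1/7) = 1; final value = sign = -1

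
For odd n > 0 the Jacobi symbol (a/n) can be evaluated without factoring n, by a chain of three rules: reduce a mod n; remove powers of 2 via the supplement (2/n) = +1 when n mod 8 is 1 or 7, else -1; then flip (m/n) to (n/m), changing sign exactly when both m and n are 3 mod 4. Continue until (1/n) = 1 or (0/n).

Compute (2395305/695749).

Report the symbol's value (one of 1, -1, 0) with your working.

(2395305/695749): 2395305 mod 695749 = 308058, so (2395305/695749) = (308058/695749)
factor out 2^1: 308058 = 2^1·154029; with 695749 mod 8 = 5, (2/695749) = -1; sign now -1; continue with (154029/695749)
flip (154029/695749) -> (695749/154029): both odd, 154029 mod 4 = 1, 695749 mod 4 = 1, so the flip contributes +1; sign now -1
(695749/154029): 695749 mod 154029 = 79633, so (695749/154029) = (79633/154029)
flip (79633/154029) -> (154029/79633): both odd, 79633 mod 4 = 1, 154029 mod 4 = 1, so the flip contributes +1; sign now -1
(154029/79633): 154029 mod 79633 = 74396, so (154029/79633) = (74396/79633)
factor out 2^2: 74396 = 2^2·18599; with 79633 mod 8 = 1, (2/79633) = +1; sign now -1; continue with (18599/79633)
flip (18599/79633) -> (79633/18599): both odd, 18599 mod 4 = 3, 79633 mod 4 = 1, so the flip contributes +1; sign now -1
(79633/18599): 79633 mod 18599 = 5237, so (79633/18599) = (5237/18599)
flip (5237/18599) -> (18599/5237): both odd, 5237 mod 4 = 1, 18599 mod 4 = 3, so the flip contributes +1; sign now -1
(18599/5237): 18599 mod 5237 = 2888, so (18599/5237) = (2888/5237)
factor out 2^3: 2888 = 2^3·361; with 5237 mod 8 = 5, (2/5237) = -1; sign now +1; continue with (361/5237)
flip (361/5237) -> (5237/361): both odd, 361 mod 4 = 1, 5237 mod 4 = 1, so the flip contributes +1; sign now +1
(5237/361): 5237 mod 361 = 183, so (5237/361) = (183/361)
flip (183/361) -> (361/183): both odd, 183 mod 4 = 3, 361 mod 4 = 1, so the flip contributes +1; sign now +1
(361/183): 361 mod 183 = 178, so (361/183) = (178/183)
factor out 2^1: 178 = 2^1·89; with 183 mod 8 = 7, (2/183) = +1; sign now +1; continue with (89/183)
flip (89/183) -> (183/89): both odd, 89 mod 4 = 1, 183 mod 4 = 3, so the flip contributes +1; sign now +1
(183/89): 183 mod 89 = 5, so (183/89) = (5/89)
flip (5/89) -> (89/5): both odd, 5 mod 4 = 1, 89 mod 4 = 1, so the flip contributes +1; sign now +1
(89/5): 89 mod 5 = 4, so (89/5) = (4/5)
factor out 2^2: 4 = 2^2·1; with 5 mod 8 = 5, (2/5) = -1; sign now +1; continue with (1/5)
reached (1/5) = 1, so the symbol is +1

1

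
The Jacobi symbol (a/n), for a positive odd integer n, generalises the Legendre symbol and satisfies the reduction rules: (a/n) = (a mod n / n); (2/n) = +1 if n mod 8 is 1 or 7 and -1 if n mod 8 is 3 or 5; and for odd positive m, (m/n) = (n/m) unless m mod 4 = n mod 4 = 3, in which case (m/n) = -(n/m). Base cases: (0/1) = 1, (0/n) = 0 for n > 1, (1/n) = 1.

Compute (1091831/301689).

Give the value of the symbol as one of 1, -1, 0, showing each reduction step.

1

(1091831/301689) = (186764/301689)   [reduce mod 301689]
186764 = 2^2·46691; (2/301689) = +1 since 301689 mod 8 = 1, so (186764/301689) = (+1)^2·(46691/301689); sign now +1
reciprocity: (46691/301689) = +1·(301689/46691) since 46691 mod 4 = 3, 301689 mod 4 = 1; sign now +1
(301689/46691) = (21543/46691)   [reduce mod 46691]
reciprocity: (21543/46691) = -1·(46691/21543) since 21543 mod 4 = 3, 46691 mod 4 = 3; sign now -1
(46691/21543) = (3605/21543)   [reduce mod 21543]
reciprocity: (3605/21543) = +1·(21543/3605) since 3605 mod 4 = 1, 21543 mod 4 = 3; sign now -1
(21543/3605) = (3518/3605)   [reduce mod 3605]
3518 = 2^1·1759; (2/3605) = -1 since 3605 mod 8 = 5, so (3518/3605) = (-1)^1·(1759/3605); sign now +1
reciprocity: (1759/3605) = +1·(3605/1759) since 1759 mod 4 = 3, 3605 mod 4 = 1; sign now +1
(3605/1759) = (87/1759)   [reduce mod 1759]
reciprocity: (87/1759) = -1·(1759/87) since 87 mod 4 = 3, 1759 mod 4 = 3; sign now -1
(1759/87) = (19/87)   [reduce mod 87]
reciprocity: (19/87) = -1·(87/19) since 19 mod 4 = 3, 87 mod 4 = 3; sign now +1
(87/19) = (11/19)   [reduce mod 19]
reciprocity: (11/19) = -1·(19/11) since 11 mod 4 = 3, 19 mod 4 = 3; sign now -1
(19/11) = (8/11)   [reduce mod 11]
8 = 2^3·1; (2/11) = -1 since 11 mod 8 = 3, so (8/11) = (-1)^3·(1/11); sign now +1
(1/11) = 1; final value = sign = +1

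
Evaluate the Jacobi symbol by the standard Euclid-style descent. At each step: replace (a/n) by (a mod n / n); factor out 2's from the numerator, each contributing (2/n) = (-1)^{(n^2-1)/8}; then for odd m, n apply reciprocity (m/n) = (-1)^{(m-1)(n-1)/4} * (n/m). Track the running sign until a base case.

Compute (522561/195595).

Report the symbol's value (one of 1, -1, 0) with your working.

1

(522561/195595) = (131371/195595)   [reduce mod 195595]
reciprocity: (131371/195595) = -1·(195595/131371) since 131371 mod 4 = 3, 195595 mod 4 = 3; sign now -1
(195595/131371) = (64224/131371)   [reduce mod 131371]
64224 = 2^5·2007; (2/131371) = -1 since 131371 mod 8 = 3, so (64224/131371) = (-1)^5·(2007/131371); sign now +1
reciprocity: (2007/131371) = -1·(131371/2007) since 2007 mod 4 = 3, 131371 mod 4 = 3; sign now -1
(131371/2007) = (916/2007)   [reduce mod 2007]
916 = 2^2·229; (2/2007) = +1 since 2007 mod 8 = 7, so (916/2007) = (+1)^2·(229/2007); sign now -1
reciprocity: (229/2007) = +1·(2007/229) since 229 mod 4 = 1, 2007 mod 4 = 3; sign now -1
(2007/229) = (175/229)   [reduce mod 229]
reciprocity: (175/229) = +1·(229/175) since 175 mod 4 = 3, 229 mod 4 = 1; sign now -1
(229/175) = (54/175)   [reduce mod 175]
54 = 2^1·27; (2/175) = +1 since 175 mod 8 = 7, so (54/175) = (+1)^1·(27/175); sign now -1
reciprocity: (27/175) = -1·(175/27) since 27 mod 4 = 3, 175 mod 4 = 3; sign now +1
(175/27) = (13/27)   [reduce mod 27]
reciprocity: (13/27) = +1·(27/13) since 13 mod 4 = 1, 27 mod 4 = 3; sign now +1
(27/13) = (1/13)   [reduce mod 13]
(1/13) = 1; final value = sign = +1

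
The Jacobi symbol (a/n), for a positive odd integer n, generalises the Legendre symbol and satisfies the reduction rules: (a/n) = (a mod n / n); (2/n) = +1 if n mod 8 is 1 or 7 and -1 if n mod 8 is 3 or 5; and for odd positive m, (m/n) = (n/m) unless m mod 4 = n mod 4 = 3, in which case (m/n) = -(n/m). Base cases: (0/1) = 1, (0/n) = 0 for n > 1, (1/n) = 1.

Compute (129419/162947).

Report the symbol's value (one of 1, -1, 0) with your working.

reciprocity: (129419/162947) = -1·(162947/129419) since 129419 mod 4 = 3, 162947 mod 4 = 3; sign now -1
(162947/129419) = (33528/129419)   [reduce mod 129419]
33528 = 2^3·4191; (2/129419) = -1 since 129419 mod 8 = 3, so (33528/129419) = (-1)^3·(4191/129419); sign now +1
reciprocity: (4191/129419) = -1·(129419/4191) since 4191 mod 4 = 3, 129419 mod 4 = 3; sign now -1
(129419/4191) = (3689/4191)   [reduce mod 4191]
reciprocity: (3689/4191) = +1·(4191/3689) since 3689 mod 4 = 1, 4191 mod 4 = 3; sign now -1
(4191/3689) = (502/3689)   [reduce mod 3689]
502 = 2^1·251; (2/3689) = +1 since 3689 mod 8 = 1, so (502/3689) = (+1)^1·(251/3689); sign now -1
reciprocity: (251/3689) = +1·(3689/251) since 251 mod 4 = 3, 3689 mod 4 = 1; sign now -1
(3689/251) = (175/251)   [reduce mod 251]
reciprocity: (175/251) = -1·(251/175) since 175 mod 4 = 3, 251 mod 4 = 3; sign now +1
(251/175) = (76/175)   [reduce mod 175]
76 = 2^2·19; (2/175) = +1 since 175 mod 8 = 7, so (76/175) = (+1)^2·(19/175); sign now +1
reciprocity: (19/175) = -1·(175/19) since 19 mod 4 = 3, 175 mod 4 = 3; sign now -1
(175/19) = (4/19)   [reduce mod 19]
4 = 2^2·1; (2/19) = -1 since 19 mod 8 = 3, so (4/19) = (-1)^2·(1/19); sign now -1
(1/19) = 1; final value = sign = -1

-1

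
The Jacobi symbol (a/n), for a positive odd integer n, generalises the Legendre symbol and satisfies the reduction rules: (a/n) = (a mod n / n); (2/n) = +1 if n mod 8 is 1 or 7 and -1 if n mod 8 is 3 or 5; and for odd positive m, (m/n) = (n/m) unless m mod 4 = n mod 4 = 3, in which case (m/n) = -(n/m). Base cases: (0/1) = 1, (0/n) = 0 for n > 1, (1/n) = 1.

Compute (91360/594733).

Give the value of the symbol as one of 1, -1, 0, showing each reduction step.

1

factor out 2^5: 91360 = 2^5·2855; with 594733 mod 8 = 5, (2/594733) = -1; sign now -1; continue with (2855/594733)
flip (2855/594733) -> (594733/2855): both odd, 2855 mod 4 = 3, 594733 mod 4 = 1, so the flip contributes +1; sign now -1
(594733/2855): 594733 mod 2855 = 893, so (594733/2855) = (893/2855)
flip (893/2855) -> (2855/893): both odd, 893 mod 4 = 1, 2855 mod 4 = 3, so the flip contributes +1; sign now -1
(2855/893): 2855 mod 893 = 176, so (2855/893) = (176/893)
factor out 2^4: 176 = 2^4·11; with 893 mod 8 = 5, (2/893) = -1; sign now -1; continue with (11/893)
flip (11/893) -> (893/11): both odd, 11 mod 4 = 3, 893 mod 4 = 1, so the flip contributes +1; sign now -1
(893/11): 893 mod 11 = 2, so (893/11) = (2/11)
factor out 2^1: 2 = 2^1·1; with 11 mod 8 = 3, (2/11) = -1; sign now +1; continue with (1/11)
reached (1/11) = 1, so the symbol is +1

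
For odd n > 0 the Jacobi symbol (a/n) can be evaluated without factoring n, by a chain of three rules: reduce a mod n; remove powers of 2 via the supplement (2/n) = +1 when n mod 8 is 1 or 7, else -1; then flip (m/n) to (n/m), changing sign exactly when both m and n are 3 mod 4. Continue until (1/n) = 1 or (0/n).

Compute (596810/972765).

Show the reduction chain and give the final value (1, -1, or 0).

596810 = 2^1·298405; (2/972765) = -1 since 972765 mod 8 = 5, so (596810/972765) = (-1)^1·(298405/972765); sign now -1
reciprocity: (298405/972765) = +1·(972765/298405) since 298405 mod 4 = 1, 972765 mod 4 = 1; sign now -1
(972765/298405) = (77550/298405)   [reduce mod 298405]
77550 = 2^1·38775; (2/298405) = -1 since 298405 mod 8 = 5, so (77550/298405) = (-1)^1·(38775/298405); sign now +1
reciprocity: (38775/298405) = +1·(298405/38775) since 38775 mod 4 = 3, 298405 mod 4 = 1; sign now +1
(298405/38775) = (26980/38775)   [reduce mod 38775]
26980 = 2^2·6745; (2/38775) = +1 since 38775 mod 8 = 7, so (26980/38775) = (+1)^2·(6745/38775); sign now +1
reciprocity: (6745/38775) = +1·(38775/6745) since 6745 mod 4 = 1, 38775 mod 4 = 3; sign now +1
(38775/6745) = (5050/6745)   [reduce mod 6745]
5050 = 2^1·2525; (2/6745) = +1 since 6745 mod 8 = 1, so (5050/6745) = (+1)^1·(2525/6745); sign now +1
reciprocity: (2525/6745) = +1·(6745/2525) since 2525 mod 4 = 1, 6745 mod 4 = 1; sign now +1
(6745/2525) = (1695/2525)   [reduce mod 2525]
reciprocity: (1695/2525) = +1·(2525/1695) since 1695 mod 4 = 3, 2525 mod 4 = 1; sign now +1
(2525/1695) = (830/1695)   [reduce mod 1695]
830 = 2^1·415; (2/1695) = +1 since 1695 mod 8 = 7, so (830/1695) = (+1)^1·(415/1695); sign now +1
reciprocity: (415/1695) = -1·(1695/415) since 415 mod 4 = 3, 1695 mod 4 = 3; sign now -1
(1695/415) = (35/415)   [reduce mod 415]
reciprocity: (35/415) = -1·(415/35) since 35 mod 4 = 3, 415 mod 4 = 3; sign now +1
(415/35) = (30/35)   [reduce mod 35]
30 = 2^1·15; (2/35) = -1 since 35 mod 8 = 3, so (30/35) = (-1)^1·(15/35); sign now -1
reciprocity: (15/35) = -1·(35/15) since 15 mod 4 = 3, 35 mod 4 = 3; sign now +1
(35/15) = (5/15)   [reduce mod 15]
reciprocity: (5/15) = +1·(15/5) since 5 mod 4 = 1, 15 mod 4 = 3; sign now +1
(15/5) = (0/5)   [reduce mod 5]
(0/5) = 0   [gcd(a, n) > 1]; final value = 0

0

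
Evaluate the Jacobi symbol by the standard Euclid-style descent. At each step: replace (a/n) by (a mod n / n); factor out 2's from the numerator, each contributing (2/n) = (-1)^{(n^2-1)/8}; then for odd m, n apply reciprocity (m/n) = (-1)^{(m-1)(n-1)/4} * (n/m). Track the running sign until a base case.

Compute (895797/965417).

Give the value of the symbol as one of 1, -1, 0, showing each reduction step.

reciprocity: (895797/965417) = +1·(965417/895797) since 895797 mod 4 = 1, 965417 mod 4 = 1; sign now +1
(965417/895797) = (69620/895797)   [reduce mod 895797]
69620 = 2^2·17405; (2/895797) = -1 since 895797 mod 8 = 5, so (69620/895797) = (-1)^2·(17405/895797); sign now +1
reciprocity: (17405/895797) = +1·(895797/17405) since 17405 mod 4 = 1, 895797 mod 4 = 1; sign now +1
(895797/17405) = (8142/17405)   [reduce mod 17405]
8142 = 2^1·4071; (2/17405) = -1 since 17405 mod 8 = 5, so (8142/17405) = (-1)^1·(4071/17405); sign now -1
reciprocity: (4071/17405) = +1·(17405/4071) since 4071 mod 4 = 3, 17405 mod 4 = 1; sign now -1
(17405/4071) = (1121/4071)   [reduce mod 4071]
reciprocity: (1121/4071) = +1·(4071/1121) since 1121 mod 4 = 1, 4071 mod 4 = 3; sign now -1
(4071/1121) = (708/1121)   [reduce mod 1121]
708 = 2^2·177; (2/1121) = +1 since 1121 mod 8 = 1, so (708/1121) = (+1)^2·(177/1121); sign now -1
reciprocity: (177/1121) = +1·(1121/177) since 177 mod 4 = 1, 1121 mod 4 = 1; sign now -1
(1121/177) = (59/177)   [reduce mod 177]
reciprocity: (59/177) = +1·(177/59) since 59 mod 4 = 3, 177 mod 4 = 1; sign now -1
(177/59) = (0/59)   [reduce mod 59]
(0/59) = 0   [gcd(a, n) > 1]; final value = 0

0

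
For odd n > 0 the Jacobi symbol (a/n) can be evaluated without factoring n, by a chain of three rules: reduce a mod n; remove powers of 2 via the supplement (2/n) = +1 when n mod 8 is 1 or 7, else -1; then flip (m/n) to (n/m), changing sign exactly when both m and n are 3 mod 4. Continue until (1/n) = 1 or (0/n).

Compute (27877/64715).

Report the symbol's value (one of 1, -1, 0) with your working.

1

reciprocity: (27877/64715) = +1·(64715/27877) since 27877 mod 4 = 1, 64715 mod 4 = 3; sign now +1
(64715/27877) = (8961/27877)   [reduce mod 27877]
reciprocity: (8961/27877) = +1·(27877/8961) since 8961 mod 4 = 1, 27877 mod 4 = 1; sign now +1
(27877/8961) = (994/8961)   [reduce mod 8961]
994 = 2^1·497; (2/8961) = +1 since 8961 mod 8 = 1, so (994/8961) = (+1)^1·(497/8961); sign now +1
reciprocity: (497/8961) = +1·(8961/497) since 497 mod 4 = 1, 8961 mod 4 = 1; sign now +1
(8961/497) = (15/497)   [reduce mod 497]
reciprocity: (15/497) = +1·(497/15) since 15 mod 4 = 3, 497 mod 4 = 1; sign now +1
(497/15) = (2/15)   [reduce mod 15]
2 = 2^1·1; (2/15) = +1 since 15 mod 8 = 7, so (2/15) = (+1)^1·(1/15); sign now +1
(1/15) = 1; final value = sign = +1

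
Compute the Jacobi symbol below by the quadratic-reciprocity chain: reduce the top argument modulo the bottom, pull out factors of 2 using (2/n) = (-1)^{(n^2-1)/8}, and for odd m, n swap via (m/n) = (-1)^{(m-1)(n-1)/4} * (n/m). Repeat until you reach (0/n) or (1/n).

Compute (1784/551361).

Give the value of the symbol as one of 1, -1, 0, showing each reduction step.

factor out 2^3: 1784 = 2^3·223; with 551361 mod 8 = 1, (2/551361) = +1; sign now +1; continue with (223/551361)
flip (223/551361) -> (551361/223): both odd, 223 mod 4 = 3, 551361 mod 4 = 1, so the flip contributes +1; sign now +1
(551361/223): 551361 mod 223 = 105, so (551361/223) = (105/223)
flip (105/223) -> (223/105): both odd, 105 mod 4 = 1, 223 mod 4 = 3, so the flip contributes +1; sign now +1
(223/105): 223 mod 105 = 13, so (223/105) = (13/105)
flip (13/105) -> (105/13): both odd, 13 mod 4 = 1, 105 mod 4 = 1, so the flip contributes +1; sign now +1
(105/13): 105 mod 13 = 1, so (105/13) = (1/13)
reached (1/13) = 1, so the symbol is +1

1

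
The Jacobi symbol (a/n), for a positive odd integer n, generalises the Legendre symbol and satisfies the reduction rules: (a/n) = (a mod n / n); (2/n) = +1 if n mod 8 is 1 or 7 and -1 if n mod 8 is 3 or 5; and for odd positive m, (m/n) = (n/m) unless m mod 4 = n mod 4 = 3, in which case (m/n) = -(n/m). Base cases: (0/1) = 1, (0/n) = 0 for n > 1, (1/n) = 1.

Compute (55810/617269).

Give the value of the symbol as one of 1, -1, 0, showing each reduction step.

55810 = 2^1·27905; (2/617269) = -1 since 617269 mod 8 = 5, so (55810/617269) = (-1)^1·(27905/617269); sign now -1
reciprocity: (27905/617269) = +1·(617269/27905) since 27905 mod 4 = 1, 617269 mod 4 = 1; sign now -1
(617269/27905) = (3359/27905)   [reduce mod 27905]
reciprocity: (3359/27905) = +1·(27905/3359) since 3359 mod 4 = 3, 27905 mod 4 = 1; sign now -1
(27905/3359) = (1033/3359)   [reduce mod 3359]
reciprocity: (1033/3359) = +1·(3359/1033) since 1033 mod 4 = 1, 3359 mod 4 = 3; sign now -1
(3359/1033) = (260/1033)   [reduce mod 1033]
260 = 2^2·65; (2/1033) = +1 since 1033 mod 8 = 1, so (260/1033) = (+1)^2·(65/1033); sign now -1
reciprocity: (65/1033) = +1·(1033/65) since 65 mod 4 = 1, 1033 mod 4 = 1; sign now -1
(1033/65) = (58/65)   [reduce mod 65]
58 = 2^1·29; (2/65) = +1 since 65 mod 8 = 1, so (58/65) = (+1)^1·(29/65); sign now -1
reciprocity: (29/65) = +1·(65/29) since 29 mod 4 = 1, 65 mod 4 = 1; sign now -1
(65/29) = (7/29)   [reduce mod 29]
reciprocity: (7/29) = +1·(29/7) since 7 mod 4 = 3, 29 mod 4 = 1; sign now -1
(29/7) = (1/7)   [reduce mod 7]
(1/7) = 1; final value = sign = -1

-1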